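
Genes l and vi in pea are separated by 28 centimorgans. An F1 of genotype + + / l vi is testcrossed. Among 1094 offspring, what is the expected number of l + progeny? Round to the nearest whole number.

153

A map distance of 28 centimorgans corresponds to a recombination frequency of 0.280.
The F1 is + + / l vi, so l + is a recombinant gamete class with expected frequency r/2 = 0.280/2 = 0.1400.
Expected number = 0.1400 × 1094 = 153.16 ≈ 153.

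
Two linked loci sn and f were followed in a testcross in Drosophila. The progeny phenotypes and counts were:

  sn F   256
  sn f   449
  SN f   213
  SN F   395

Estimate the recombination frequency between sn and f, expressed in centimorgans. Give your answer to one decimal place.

The two most frequent classes, SN F (395) and sn f (449), are the parental types, so the F1 was SN F / sn f.
The recombinant classes are SN f and sn F: 213 + 256 = 469.
Recombination frequency = 469/1313 = 0.3572 ≈ 35.7%, i.e. 35.7 centimorgans.

35.7 centimorgans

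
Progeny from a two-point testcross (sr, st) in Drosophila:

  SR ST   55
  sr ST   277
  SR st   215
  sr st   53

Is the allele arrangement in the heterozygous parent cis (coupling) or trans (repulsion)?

The two most frequent classes are SR st (215) and sr ST (277); these are the parental (non-recombinant) types.
So the F1 carried SR st on one chromosome and sr ST on the other — the recessive alleles are on opposite chromosomes (trans / repulsion).

trans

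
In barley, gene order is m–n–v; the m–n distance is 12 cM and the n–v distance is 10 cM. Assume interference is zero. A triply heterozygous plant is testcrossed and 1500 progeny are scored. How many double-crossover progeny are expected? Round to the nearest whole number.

Map distances give recombination frequencies of 0.120 and 0.100 for the two intervals.
With no interference, expected double-crossover frequency = 0.120 × 0.100 = 0.01200.
Expected number = 0.01200 × 1500 = 18.00 ≈ 18.

18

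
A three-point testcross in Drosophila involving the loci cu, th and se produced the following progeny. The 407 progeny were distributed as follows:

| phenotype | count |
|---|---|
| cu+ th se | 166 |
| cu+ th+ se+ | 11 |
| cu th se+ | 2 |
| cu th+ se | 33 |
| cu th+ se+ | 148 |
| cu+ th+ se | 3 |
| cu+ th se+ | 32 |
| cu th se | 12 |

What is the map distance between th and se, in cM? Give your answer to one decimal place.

17.2 cM

The two most frequent reciprocal classes, cu+ th se and cu th+ se+, are the parental types, so the F1 was cu+ th se / cu th+ se+.
The two rarest classes, cu+ th+ se and cu th se+, are the double crossovers. Comparing them with the parentals, only the th allele has switched, so th is the middle locus and the order is se – th – cu.
Crossovers in the se–th interval produce the single-crossover classes cu+ th se+ and cu th+ se (32 + 33 = 65) plus the double crossovers (5).
RF(se–th) = (65 + 5) / 407 = 70/407 = 0.1720 → 17.2 cM.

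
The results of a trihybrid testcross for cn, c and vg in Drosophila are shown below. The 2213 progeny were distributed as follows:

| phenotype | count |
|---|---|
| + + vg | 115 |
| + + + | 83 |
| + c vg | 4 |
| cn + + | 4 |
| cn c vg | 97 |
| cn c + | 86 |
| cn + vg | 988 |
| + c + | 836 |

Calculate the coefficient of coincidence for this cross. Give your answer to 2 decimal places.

0.45

The two most frequent reciprocal classes, + c + and cn + vg, are the parental types, so the F1 was + c + / cn + vg.
The two rarest classes, + c vg and cn + +, are the double crossovers. Comparing them with the parentals, only the vg allele has switched, so vg is the middle locus and the order is c – vg – cn.
c–vg: (180 + 8)/2213 = 0.0850; vg–cn: (201 + 8)/2213 = 0.0944.
Expected DCO frequency = 0.0850 × 0.0944 ≈ 0.00802; observed = 8/2213 ≈ 0.00362.
Coefficient of coincidence = 0.00362/0.00802 ≈ 0.45.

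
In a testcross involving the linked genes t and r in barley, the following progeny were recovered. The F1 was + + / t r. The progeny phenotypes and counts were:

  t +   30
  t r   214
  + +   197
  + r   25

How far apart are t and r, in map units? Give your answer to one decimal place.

The recombinant classes are + r and t +: 25 + 30 = 55.
Recombination frequency = 55/466 = 0.1180 ≈ 11.8%, i.e. 11.8 map units.

11.8 map units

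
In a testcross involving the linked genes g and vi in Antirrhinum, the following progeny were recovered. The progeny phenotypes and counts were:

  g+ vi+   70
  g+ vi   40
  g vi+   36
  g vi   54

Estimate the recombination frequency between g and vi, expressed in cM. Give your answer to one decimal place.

38.0 cM

The two most frequent classes, g+ vi+ (70) and g vi (54), are the parental types, so the F1 was g+ vi+ / g vi.
The recombinant classes are g+ vi and g vi+: 40 + 36 = 76.
Recombination frequency = 76/200 = 0.3800 ≈ 38.0%, i.e. 38.0 cM.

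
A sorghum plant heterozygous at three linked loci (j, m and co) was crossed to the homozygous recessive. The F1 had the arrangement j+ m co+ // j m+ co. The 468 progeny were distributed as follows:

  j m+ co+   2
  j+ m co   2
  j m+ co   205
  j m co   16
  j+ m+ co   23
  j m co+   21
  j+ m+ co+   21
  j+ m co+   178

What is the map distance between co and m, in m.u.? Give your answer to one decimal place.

8.8 m.u.

The two rarest classes, j+ m co and j m+ co+, are the double crossovers. Comparing them with the parentals, only the co allele has switched, so co is the middle locus and the order is m – co – j.
Crossovers in the m–co interval produce the single-crossover classes j+ m+ co+ and j m co (21 + 16 = 37) plus the double crossovers (4).
RF(m–co) = (37 + 4) / 468 = 41/468 = 0.0876 → 8.8 m.u.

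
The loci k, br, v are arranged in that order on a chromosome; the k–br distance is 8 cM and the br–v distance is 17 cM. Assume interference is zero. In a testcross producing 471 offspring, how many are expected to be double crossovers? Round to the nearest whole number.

Map distances give recombination frequencies of 0.080 and 0.170 for the two intervals.
With no interference, expected double-crossover frequency = 0.080 × 0.170 = 0.01360.
Expected number = 0.01360 × 471 = 6.41 ≈ 6.

6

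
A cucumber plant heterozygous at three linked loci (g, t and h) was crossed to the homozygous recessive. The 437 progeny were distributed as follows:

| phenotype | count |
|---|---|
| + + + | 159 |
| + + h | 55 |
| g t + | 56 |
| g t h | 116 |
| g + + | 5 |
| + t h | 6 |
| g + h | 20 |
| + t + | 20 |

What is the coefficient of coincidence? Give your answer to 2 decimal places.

The two most frequent reciprocal classes, g t h and + + +, are the parental types, so the F1 was g t h / + + +.
The two rarest classes, + t h and g + +, are the double crossovers. Comparing them with the parentals, only the g allele has switched, so g is the middle locus and the order is h – g – t.
h–g: (111 + 11)/437 = 0.2792; g–t: (40 + 11)/437 = 0.1167.
Expected DCO frequency = 0.2792 × 0.1167 ≈ 0.03258; observed = 11/437 ≈ 0.02517.
Coefficient of coincidence = 0.02517/0.03258 ≈ 0.77.

0.77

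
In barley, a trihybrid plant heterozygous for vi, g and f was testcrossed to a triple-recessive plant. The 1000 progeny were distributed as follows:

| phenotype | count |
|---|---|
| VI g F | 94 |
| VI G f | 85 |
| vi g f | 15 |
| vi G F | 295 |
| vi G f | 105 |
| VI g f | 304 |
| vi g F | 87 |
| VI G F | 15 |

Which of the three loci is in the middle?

vi

The two most frequent reciprocal classes, vi G F and VI g f, are the parental types, so the F1 was vi G F / VI g f.
The two rarest classes, VI G F and vi g f, are the double crossovers. Comparing them with the parentals, only the vi allele has switched, so vi is the middle locus and the order is g – vi – f.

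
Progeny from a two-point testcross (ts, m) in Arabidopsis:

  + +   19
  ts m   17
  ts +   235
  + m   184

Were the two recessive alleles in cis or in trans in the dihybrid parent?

The two most frequent classes are + m (184) and ts + (235); these are the parental (non-recombinant) types.
So the F1 carried + m on one chromosome and ts + on the other — the recessive alleles are on opposite chromosomes (trans / repulsion).

trans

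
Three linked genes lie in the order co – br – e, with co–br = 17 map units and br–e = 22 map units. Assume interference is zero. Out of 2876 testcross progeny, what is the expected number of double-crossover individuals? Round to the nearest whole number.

108

Map distances give recombination frequencies of 0.170 and 0.220 for the two intervals.
With no interference, expected double-crossover frequency = 0.170 × 0.220 = 0.03740.
Expected number = 0.03740 × 2876 = 107.56 ≈ 108.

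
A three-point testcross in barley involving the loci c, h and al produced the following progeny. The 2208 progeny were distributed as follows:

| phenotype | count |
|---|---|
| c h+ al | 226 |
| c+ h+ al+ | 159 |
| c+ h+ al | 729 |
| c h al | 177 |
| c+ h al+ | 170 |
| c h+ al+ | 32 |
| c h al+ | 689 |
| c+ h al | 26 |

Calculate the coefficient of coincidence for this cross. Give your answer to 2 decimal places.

The two most frequent reciprocal classes, c h al+ and c+ h+ al, are the parental types, so the F1 was c h al+ / c+ h+ al.
The two rarest classes, c h+ al+ and c+ h al, are the double crossovers. Comparing them with the parentals, only the h allele has switched, so h is the middle locus and the order is c – h – al.
c–h: (396 + 58)/2208 = 0.2056; h–al: (336 + 58)/2208 = 0.1784.
Expected DCO frequency = 0.2056 × 0.1784 ≈ 0.03668; observed = 58/2208 ≈ 0.02627.
Coefficient of coincidence = 0.02627/0.03668 ≈ 0.72.

0.72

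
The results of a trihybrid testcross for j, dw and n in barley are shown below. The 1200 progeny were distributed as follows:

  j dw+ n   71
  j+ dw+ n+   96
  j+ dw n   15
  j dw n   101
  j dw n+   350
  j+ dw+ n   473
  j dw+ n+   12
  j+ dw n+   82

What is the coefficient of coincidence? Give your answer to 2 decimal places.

The two most frequent reciprocal classes, j dw n+ and j+ dw+ n, are the parental types, so the F1 was j dw n+ / j+ dw+ n.
The two rarest classes, j dw+ n+ and j+ dw n, are the double crossovers. Comparing them with the parentals, only the dw allele has switched, so dw is the middle locus and the order is n – dw – j.
n–dw: (197 + 27)/1200 = 0.1867; dw–j: (153 + 27)/1200 = 0.1500.
Expected DCO frequency = 0.1867 × 0.1500 ≈ 0.02800; observed = 27/1200 ≈ 0.02250.
Coefficient of coincidence = 0.02250/0.02800 ≈ 0.80.

0.80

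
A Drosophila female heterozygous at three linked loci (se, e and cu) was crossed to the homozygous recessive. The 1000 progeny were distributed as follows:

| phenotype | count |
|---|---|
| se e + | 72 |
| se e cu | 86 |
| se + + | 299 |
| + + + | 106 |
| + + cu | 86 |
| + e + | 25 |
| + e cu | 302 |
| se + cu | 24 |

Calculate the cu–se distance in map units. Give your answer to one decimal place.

The two most frequent reciprocal classes, + e cu and se + +, are the parental types, so the F1 was + e cu / se + +.
The two rarest classes, + e + and se + cu, are the double crossovers. Comparing them with the parentals, only the cu allele has switched, so cu is the middle locus and the order is se – cu – e.
Crossovers in the se–cu interval produce the single-crossover classes se e cu and + + + (86 + 106 = 192) plus the double crossovers (49).
RF(se–cu) = (192 + 49) / 1000 = 241/1000 = 0.2410 → 24.1 map units.

24.1 map units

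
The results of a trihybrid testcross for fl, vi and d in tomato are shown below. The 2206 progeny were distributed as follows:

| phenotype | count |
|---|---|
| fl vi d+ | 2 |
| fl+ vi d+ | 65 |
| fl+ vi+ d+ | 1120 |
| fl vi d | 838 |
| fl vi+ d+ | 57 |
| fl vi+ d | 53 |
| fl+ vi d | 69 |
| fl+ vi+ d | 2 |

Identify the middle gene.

d

The two most frequent reciprocal classes, fl+ vi+ d+ and fl vi d, are the parental types, so the F1 was fl+ vi+ d+ / fl vi d.
The two rarest classes, fl+ vi+ d and fl vi d+, are the double crossovers. Comparing them with the parentals, only the d allele has switched, so d is the middle locus and the order is fl – d – vi.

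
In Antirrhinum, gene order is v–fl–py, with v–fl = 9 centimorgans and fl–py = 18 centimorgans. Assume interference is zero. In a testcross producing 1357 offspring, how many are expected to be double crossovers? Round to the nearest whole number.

22

Map distances give recombination frequencies of 0.090 and 0.180 for the two intervals.
With no interference, expected double-crossover frequency = 0.090 × 0.180 = 0.01620.
Expected number = 0.01620 × 1357 = 21.98 ≈ 22.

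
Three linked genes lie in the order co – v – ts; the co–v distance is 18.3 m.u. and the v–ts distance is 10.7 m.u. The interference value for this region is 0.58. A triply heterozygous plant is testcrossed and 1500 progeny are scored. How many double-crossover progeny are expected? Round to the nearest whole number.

Map distances give recombination frequencies of 0.183 and 0.107 for the two intervals.
With interference 0.58 (so coincidence = 0.42), expected double-crossover frequency = 0.183 × 0.107 × 0.42 = 0.00822.
Expected number = 0.00822 × 1500 = 12.34 ≈ 12.

12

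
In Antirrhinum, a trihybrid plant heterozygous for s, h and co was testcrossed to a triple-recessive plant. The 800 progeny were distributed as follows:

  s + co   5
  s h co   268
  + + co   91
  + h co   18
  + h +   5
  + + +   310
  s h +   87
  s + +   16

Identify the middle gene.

The two most frequent reciprocal classes, + + + and s h co, are the parental types, so the F1 was + + + / s h co.
The two rarest classes, + h + and s + co, are the double crossovers. Comparing them with the parentals, only the h allele has switched, so h is the middle locus and the order is s – h – co.

h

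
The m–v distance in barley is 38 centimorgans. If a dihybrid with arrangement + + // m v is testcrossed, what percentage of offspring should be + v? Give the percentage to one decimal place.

A map distance of 38 centimorgans corresponds to a recombination frequency of 0.380.
The F1 is + + / m v, so + v is a recombinant gamete class with expected frequency r/2 = 0.380/2 = 0.1900.
That is 0.1900 = 19.0% of the progeny.

19.0%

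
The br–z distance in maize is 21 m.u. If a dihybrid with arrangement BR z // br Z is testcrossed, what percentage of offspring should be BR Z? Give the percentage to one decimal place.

10.5%

A map distance of 21 m.u. corresponds to a recombination frequency of 0.210.
The F1 is BR z / br Z, so BR Z is a recombinant gamete class with expected frequency r/2 = 0.210/2 = 0.1050.
That is 0.1050 = 10.5% of the progeny.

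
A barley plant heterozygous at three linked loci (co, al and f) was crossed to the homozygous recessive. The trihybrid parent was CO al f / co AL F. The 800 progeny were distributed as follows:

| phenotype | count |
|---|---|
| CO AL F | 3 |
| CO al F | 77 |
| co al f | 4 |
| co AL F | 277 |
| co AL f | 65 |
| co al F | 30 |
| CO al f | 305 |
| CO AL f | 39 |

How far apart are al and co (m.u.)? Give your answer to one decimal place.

9.5 m.u.

The two rarest classes, co al f and CO AL F, are the double crossovers. Comparing them with the parentals, only the co allele has switched, so co is the middle locus and the order is al – co – f.
Crossovers in the al–co interval produce the single-crossover classes CO AL f and co al F (39 + 30 = 69) plus the double crossovers (7).
RF(al–co) = (69 + 7) / 800 = 76/800 = 0.0950 → 9.5 m.u.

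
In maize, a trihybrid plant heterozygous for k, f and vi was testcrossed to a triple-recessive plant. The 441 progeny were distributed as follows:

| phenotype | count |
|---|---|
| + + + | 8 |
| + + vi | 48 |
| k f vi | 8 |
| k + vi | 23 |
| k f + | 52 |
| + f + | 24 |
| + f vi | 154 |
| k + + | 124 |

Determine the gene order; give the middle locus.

The two most frequent reciprocal classes, + f vi and k + +, are the parental types, so the F1 was + f vi / k + +.
The two rarest classes, k f vi and + + +, are the double crossovers. Comparing them with the parentals, only the k allele has switched, so k is the middle locus and the order is f – k – vi.

k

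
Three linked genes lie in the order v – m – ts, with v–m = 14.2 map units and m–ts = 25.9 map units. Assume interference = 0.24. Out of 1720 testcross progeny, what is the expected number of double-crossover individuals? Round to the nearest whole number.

Map distances give recombination frequencies of 0.142 and 0.259 for the two intervals.
With interference 0.24 (so coincidence = 0.76), expected double-crossover frequency = 0.142 × 0.259 × 0.76 = 0.02795.
Expected number = 0.02795 × 1720 = 48.08 ≈ 48.

48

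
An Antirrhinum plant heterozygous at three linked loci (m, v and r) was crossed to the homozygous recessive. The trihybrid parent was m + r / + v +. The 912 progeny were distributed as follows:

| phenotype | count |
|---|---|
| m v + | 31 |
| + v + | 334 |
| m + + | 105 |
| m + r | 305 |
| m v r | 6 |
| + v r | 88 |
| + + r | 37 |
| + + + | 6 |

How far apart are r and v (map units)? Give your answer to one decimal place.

The two rarest classes, m v r and + + +, are the double crossovers. Comparing them with the parentals, only the v allele has switched, so v is the middle locus and the order is m – v – r.
Crossovers in the v–r interval produce the single-crossover classes m + + and + v r (105 + 88 = 193) plus the double crossovers (12).
RF(v–r) = (193 + 12) / 912 = 205/912 = 0.2248 → 22.5 map units.

22.5 map units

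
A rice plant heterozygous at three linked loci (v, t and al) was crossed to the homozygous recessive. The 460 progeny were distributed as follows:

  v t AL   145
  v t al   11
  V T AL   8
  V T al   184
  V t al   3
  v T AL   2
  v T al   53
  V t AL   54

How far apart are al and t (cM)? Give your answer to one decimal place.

The two most frequent reciprocal classes, v t AL and V T al, are the parental types, so the F1 was v t AL / V T al.
The two rarest classes, v T AL and V t al, are the double crossovers. Comparing them with the parentals, only the t allele has switched, so t is the middle locus and the order is v – t – al.
Crossovers in the t–al interval produce the single-crossover classes v t al and V T AL (11 + 8 = 19) plus the double crossovers (5).
RF(t–al) = (19 + 5) / 460 = 24/460 = 0.0522 → 5.2 cM.

5.2 cM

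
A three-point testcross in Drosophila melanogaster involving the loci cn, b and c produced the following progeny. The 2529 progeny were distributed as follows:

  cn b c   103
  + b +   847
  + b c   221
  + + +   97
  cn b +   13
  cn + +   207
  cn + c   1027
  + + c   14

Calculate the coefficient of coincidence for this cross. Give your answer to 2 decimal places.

0.66

The two most frequent reciprocal classes, + b + and cn + c, are the parental types, so the F1 was + b + / cn + c.
The two rarest classes, cn b + and + + c, are the double crossovers. Comparing them with the parentals, only the cn allele has switched, so cn is the middle locus and the order is b – cn – c.
b–cn: (200 + 27)/2529 = 0.0898; cn–c: (428 + 27)/2529 = 0.1799.
Expected DCO frequency = 0.0898 × 0.1799 ≈ 0.01616; observed = 27/2529 ≈ 0.01068.
Coefficient of coincidence = 0.01068/0.01616 ≈ 0.66.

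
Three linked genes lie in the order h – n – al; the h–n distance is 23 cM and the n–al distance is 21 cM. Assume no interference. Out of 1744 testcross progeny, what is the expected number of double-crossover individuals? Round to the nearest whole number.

84

Map distances give recombination frequencies of 0.230 and 0.210 for the two intervals.
With no interference, expected double-crossover frequency = 0.230 × 0.210 = 0.04830.
Expected number = 0.04830 × 1744 = 84.24 ≈ 84.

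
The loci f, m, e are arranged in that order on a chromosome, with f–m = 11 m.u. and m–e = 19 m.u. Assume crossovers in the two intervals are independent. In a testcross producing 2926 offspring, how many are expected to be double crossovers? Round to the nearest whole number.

Map distances give recombination frequencies of 0.110 and 0.190 for the two intervals.
With no interference, expected double-crossover frequency = 0.110 × 0.190 = 0.02090.
Expected number = 0.02090 × 2926 = 61.15 ≈ 61.

61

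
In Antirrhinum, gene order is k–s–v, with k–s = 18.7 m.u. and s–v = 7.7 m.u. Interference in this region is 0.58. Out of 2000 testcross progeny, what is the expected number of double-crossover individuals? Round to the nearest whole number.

Map distances give recombination frequencies of 0.187 and 0.077 for the two intervals.
With interference 0.58 (so coincidence = 0.42), expected double-crossover frequency = 0.187 × 0.077 × 0.42 = 0.00605.
Expected number = 0.00605 × 2000 = 12.10 ≈ 12.

12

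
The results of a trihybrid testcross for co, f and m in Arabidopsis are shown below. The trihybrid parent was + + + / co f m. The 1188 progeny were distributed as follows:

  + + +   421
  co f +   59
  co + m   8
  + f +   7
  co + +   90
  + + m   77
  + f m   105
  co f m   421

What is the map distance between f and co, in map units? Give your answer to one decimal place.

17.7 map units

The two rarest classes, + f + and co + m, are the double crossovers. Comparing them with the parentals, only the f allele has switched, so f is the middle locus and the order is co – f – m.
Crossovers in the co–f interval produce the single-crossover classes co + + and + f m (90 + 105 = 195) plus the double crossovers (15).
RF(co–f) = (195 + 15) / 1188 = 210/1188 = 0.1768 → 17.7 map units.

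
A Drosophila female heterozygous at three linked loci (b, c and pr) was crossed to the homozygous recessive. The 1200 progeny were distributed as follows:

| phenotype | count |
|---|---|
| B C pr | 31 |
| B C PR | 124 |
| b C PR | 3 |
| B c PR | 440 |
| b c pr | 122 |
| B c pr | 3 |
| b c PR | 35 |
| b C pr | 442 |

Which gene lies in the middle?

pr

The two most frequent reciprocal classes, b C pr and B c PR, are the parental types, so the F1 was b C pr / B c PR.
The two rarest classes, b C PR and B c pr, are the double crossovers. Comparing them with the parentals, only the pr allele has switched, so pr is the middle locus and the order is b – pr – c.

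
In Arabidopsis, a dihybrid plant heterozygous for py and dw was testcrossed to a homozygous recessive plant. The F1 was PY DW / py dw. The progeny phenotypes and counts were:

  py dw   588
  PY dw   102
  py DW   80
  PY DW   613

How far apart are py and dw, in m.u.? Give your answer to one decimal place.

13.2 m.u.

The recombinant classes are PY dw and py DW: 102 + 80 = 182.
Recombination frequency = 182/1383 = 0.1316 ≈ 13.2%, i.e. 13.2 m.u.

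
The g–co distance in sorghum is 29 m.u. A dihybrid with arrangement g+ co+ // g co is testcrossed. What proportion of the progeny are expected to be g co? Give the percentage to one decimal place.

A map distance of 29 m.u. corresponds to a recombination frequency of 0.290.
The F1 is g+ co+ / g co, so g co is a parental gamete class with expected frequency (1 − r)/2 = 0.710/2 = 0.3550.
That is 0.3550 = 35.5% of the progeny.

35.5%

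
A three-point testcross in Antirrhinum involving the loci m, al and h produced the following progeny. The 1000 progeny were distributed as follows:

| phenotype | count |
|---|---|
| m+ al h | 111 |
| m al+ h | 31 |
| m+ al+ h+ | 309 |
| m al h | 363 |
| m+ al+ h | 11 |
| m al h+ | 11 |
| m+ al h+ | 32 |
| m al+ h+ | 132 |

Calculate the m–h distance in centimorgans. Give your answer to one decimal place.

26.5 centimorgans

The two most frequent reciprocal classes, m al h and m+ al+ h+, are the parental types, so the F1 was m al h / m+ al+ h+.
The two rarest classes, m al h+ and m+ al+ h, are the double crossovers. Comparing them with the parentals, only the h allele has switched, so h is the middle locus and the order is m – h – al.
Crossovers in the m–h interval produce the single-crossover classes m+ al h and m al+ h+ (111 + 132 = 243) plus the double crossovers (22).
RF(m–h) = (243 + 22) / 1000 = 265/1000 = 0.2650 → 26.5 centimorgans.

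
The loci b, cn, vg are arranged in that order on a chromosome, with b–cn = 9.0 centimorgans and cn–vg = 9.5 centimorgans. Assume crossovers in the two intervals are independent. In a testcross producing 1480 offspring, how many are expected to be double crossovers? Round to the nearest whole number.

Map distances give recombination frequencies of 0.090 and 0.095 for the two intervals.
With no interference, expected double-crossover frequency = 0.090 × 0.095 = 0.00855.
Expected number = 0.00855 × 1480 = 12.65 ≈ 13.

13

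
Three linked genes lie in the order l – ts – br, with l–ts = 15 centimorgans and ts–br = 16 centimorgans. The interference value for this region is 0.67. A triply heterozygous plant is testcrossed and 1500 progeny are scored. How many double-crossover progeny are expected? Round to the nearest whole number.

Map distances give recombination frequencies of 0.150 and 0.160 for the two intervals.
With interference 0.67 (so coincidence = 0.33), expected double-crossover frequency = 0.150 × 0.160 × 0.33 = 0.00792.
Expected number = 0.00792 × 1500 = 11.88 ≈ 12.

12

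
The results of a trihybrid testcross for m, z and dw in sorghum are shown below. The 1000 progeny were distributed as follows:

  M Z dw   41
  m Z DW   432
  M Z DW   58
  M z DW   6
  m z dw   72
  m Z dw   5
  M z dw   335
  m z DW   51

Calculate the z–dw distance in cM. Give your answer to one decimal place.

10.3 cM

The two most frequent reciprocal classes, M z dw and m Z DW, are the parental types, so the F1 was M z dw / m Z DW.
The two rarest classes, M z DW and m Z dw, are the double crossovers. Comparing them with the parentals, only the dw allele has switched, so dw is the middle locus and the order is m – dw – z.
Crossovers in the dw–z interval produce the single-crossover classes M Z dw and m z DW (41 + 51 = 92) plus the double crossovers (11).
RF(dw–z) = (92 + 11) / 1000 = 103/1000 = 0.1030 → 10.3 cM.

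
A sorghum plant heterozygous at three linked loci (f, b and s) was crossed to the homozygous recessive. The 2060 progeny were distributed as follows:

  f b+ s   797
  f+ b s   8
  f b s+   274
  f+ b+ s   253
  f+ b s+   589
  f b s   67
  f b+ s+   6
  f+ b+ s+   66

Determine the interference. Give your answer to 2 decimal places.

0.64

The two most frequent reciprocal classes, f b+ s and f+ b s+, are the parental types, so the F1 was f b+ s / f+ b s+.
The two rarest classes, f b+ s+ and f+ b s, are the double crossovers. Comparing them with the parentals, only the s allele has switched, so s is the middle locus and the order is f – s – b.
f–s: (527 + 14)/2060 = 0.2626; s–b: (133 + 14)/2060 = 0.0714.
Expected DCO frequency = 0.2626 × 0.0714 ≈ 0.01875; observed = 14/2060 ≈ 0.00680.
Coefficient of coincidence = 0.00680/0.01875 ≈ 0.36; interference = 1 − 0.36 = 0.64.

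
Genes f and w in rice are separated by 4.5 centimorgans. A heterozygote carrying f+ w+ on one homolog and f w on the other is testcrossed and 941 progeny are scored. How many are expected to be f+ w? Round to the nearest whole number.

A map distance of 4.5 centimorgans corresponds to a recombination frequency of 0.045.
The F1 is f+ w+ / f w, so f+ w is a recombinant gamete class with expected frequency r/2 = 0.045/2 = 0.0225.
Expected number = 0.0225 × 941 = 21.17 ≈ 21.

21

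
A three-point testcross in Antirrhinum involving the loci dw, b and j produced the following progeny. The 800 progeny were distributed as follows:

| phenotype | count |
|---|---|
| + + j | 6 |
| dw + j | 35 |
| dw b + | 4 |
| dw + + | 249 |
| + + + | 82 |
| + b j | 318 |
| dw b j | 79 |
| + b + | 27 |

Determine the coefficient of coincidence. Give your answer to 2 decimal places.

The two most frequent reciprocal classes, + b j and dw + +, are the parental types, so the F1 was + b j / dw + +.
The two rarest classes, + + j and dw b +, are the double crossovers. Comparing them with the parentals, only the b allele has switched, so b is the middle locus and the order is dw – b – j.
dw–b: (161 + 10)/800 = 0.2137; b–j: (62 + 10)/800 = 0.0900.
Expected DCO frequency = 0.2137 × 0.0900 ≈ 0.01923; observed = 10/800 ≈ 0.01250.
Coefficient of coincidence = 0.01250/0.01923 ≈ 0.65.

0.65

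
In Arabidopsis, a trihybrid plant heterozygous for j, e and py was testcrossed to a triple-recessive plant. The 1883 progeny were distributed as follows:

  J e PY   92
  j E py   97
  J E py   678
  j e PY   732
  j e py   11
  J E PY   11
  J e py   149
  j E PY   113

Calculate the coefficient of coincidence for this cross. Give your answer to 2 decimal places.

The two most frequent reciprocal classes, J E py and j e PY, are the parental types, so the F1 was J E py / j e PY.
The two rarest classes, J E PY and j e py, are the double crossovers. Comparing them with the parentals, only the py allele has switched, so py is the middle locus and the order is j – py – e.
j–py: (189 + 22)/1883 = 0.1121; py–e: (262 + 22)/1883 = 0.1508.
Expected DCO frequency = 0.1121 × 0.1508 ≈ 0.01690; observed = 22/1883 ≈ 0.01168.
Coefficient of coincidence = 0.01168/0.01690 ≈ 0.69.

0.69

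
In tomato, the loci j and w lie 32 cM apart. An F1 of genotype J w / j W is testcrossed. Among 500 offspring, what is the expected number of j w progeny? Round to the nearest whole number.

80

A map distance of 32 cM corresponds to a recombination frequency of 0.320.
The F1 is J w / j W, so j w is a recombinant gamete class with expected frequency r/2 = 0.320/2 = 0.1600.
Expected number = 0.1600 × 500 = 80.00 ≈ 80.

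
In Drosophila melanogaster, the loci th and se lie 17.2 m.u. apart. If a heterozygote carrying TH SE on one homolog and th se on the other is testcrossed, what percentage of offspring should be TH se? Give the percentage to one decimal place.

8.6%

A map distance of 17.2 m.u. corresponds to a recombination frequency of 0.172.
The F1 is TH SE / th se, so TH se is a recombinant gamete class with expected frequency r/2 = 0.172/2 = 0.0860.
That is 0.0860 = 8.6% of the progeny.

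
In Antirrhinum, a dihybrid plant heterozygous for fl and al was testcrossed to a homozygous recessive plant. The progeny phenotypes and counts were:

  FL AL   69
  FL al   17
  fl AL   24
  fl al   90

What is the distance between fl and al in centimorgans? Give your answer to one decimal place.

The two most frequent classes, FL AL (69) and fl al (90), are the parental types, so the F1 was FL AL / fl al.
The recombinant classes are FL al and fl AL: 17 + 24 = 41.
Recombination frequency = 41/200 = 0.2050 ≈ 20.5%, i.e. 20.5 centimorgans.

20.5 centimorgans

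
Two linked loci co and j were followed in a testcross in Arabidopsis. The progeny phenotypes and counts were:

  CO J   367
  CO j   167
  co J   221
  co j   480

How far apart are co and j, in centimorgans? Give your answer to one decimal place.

The two most frequent classes, CO J (367) and co j (480), are the parental types, so the F1 was CO J / co j.
The recombinant classes are CO j and co J: 167 + 221 = 388.
Recombination frequency = 388/1235 = 0.3142 ≈ 31.4%, i.e. 31.4 centimorgans.

31.4 centimorgans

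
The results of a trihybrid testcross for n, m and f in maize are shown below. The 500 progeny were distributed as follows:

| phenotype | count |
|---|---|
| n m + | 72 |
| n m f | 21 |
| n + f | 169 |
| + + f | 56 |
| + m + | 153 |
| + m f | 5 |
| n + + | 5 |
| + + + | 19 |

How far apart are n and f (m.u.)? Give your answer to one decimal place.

The two most frequent reciprocal classes, n + f and + m +, are the parental types, so the F1 was n + f / + m +.
The two rarest classes, n + + and + m f, are the double crossovers. Comparing them with the parentals, only the f allele has switched, so f is the middle locus and the order is n – f – m.
Crossovers in the n–f interval produce the single-crossover classes + + f and n m + (56 + 72 = 128) plus the double crossovers (10).
RF(n–f) = (128 + 10) / 500 = 138/500 = 0.2760 → 27.6 m.u.

27.6 m.u.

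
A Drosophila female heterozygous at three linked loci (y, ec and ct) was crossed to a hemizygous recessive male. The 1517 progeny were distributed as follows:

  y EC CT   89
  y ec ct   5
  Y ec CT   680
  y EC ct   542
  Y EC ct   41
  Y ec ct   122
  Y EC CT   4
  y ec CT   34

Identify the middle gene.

The two most frequent reciprocal classes, Y ec CT and y EC ct, are the parental types, so the F1 was Y ec CT / y EC ct.
The two rarest classes, Y EC CT and y ec ct, are the double crossovers. Comparing them with the parentals, only the ec allele has switched, so ec is the middle locus and the order is y – ec – ct.

ec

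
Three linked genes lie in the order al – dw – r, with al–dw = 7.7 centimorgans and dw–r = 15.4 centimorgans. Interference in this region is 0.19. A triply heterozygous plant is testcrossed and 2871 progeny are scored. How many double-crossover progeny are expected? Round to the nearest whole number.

28

Map distances give recombination frequencies of 0.077 and 0.154 for the two intervals.
With interference 0.19 (so coincidence = 0.81), expected double-crossover frequency = 0.077 × 0.154 × 0.81 = 0.00960.
Expected number = 0.00960 × 2871 = 27.58 ≈ 28.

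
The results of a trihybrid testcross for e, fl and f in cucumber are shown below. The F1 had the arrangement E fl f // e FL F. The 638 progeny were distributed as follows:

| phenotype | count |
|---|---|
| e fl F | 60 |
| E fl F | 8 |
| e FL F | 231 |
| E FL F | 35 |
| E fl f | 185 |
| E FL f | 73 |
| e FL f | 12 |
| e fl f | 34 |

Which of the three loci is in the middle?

The two rarest classes, E fl F and e FL f, are the double crossovers. Comparing them with the parentals, only the f allele has switched, so f is the middle locus and the order is fl – f – e.

f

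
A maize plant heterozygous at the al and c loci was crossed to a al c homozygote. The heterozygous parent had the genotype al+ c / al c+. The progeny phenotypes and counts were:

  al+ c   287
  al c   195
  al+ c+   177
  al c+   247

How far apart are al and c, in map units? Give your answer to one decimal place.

The recombinant classes are al+ c+ and al c: 177 + 195 = 372.
Recombination frequency = 372/906 = 0.4106 ≈ 41.1%, i.e. 41.1 map units.

41.1 map units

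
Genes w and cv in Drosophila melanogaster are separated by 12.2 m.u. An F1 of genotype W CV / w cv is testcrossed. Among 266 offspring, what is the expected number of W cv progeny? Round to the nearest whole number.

A map distance of 12.2 m.u. corresponds to a recombination frequency of 0.122.
The F1 is W CV / w cv, so W cv is a recombinant gamete class with expected frequency r/2 = 0.122/2 = 0.0610.
Expected number = 0.0610 × 266 = 16.23 ≈ 16.

16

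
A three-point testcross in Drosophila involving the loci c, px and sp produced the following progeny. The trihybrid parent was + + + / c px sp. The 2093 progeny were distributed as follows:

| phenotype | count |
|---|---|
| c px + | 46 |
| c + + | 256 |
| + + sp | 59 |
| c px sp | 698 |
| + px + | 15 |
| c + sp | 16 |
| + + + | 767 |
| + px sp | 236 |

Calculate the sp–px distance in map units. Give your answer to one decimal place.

6.5 map units

The two rarest classes, + px + and c + sp, are the double crossovers. Comparing them with the parentals, only the px allele has switched, so px is the middle locus and the order is c – px – sp.
Crossovers in the px–sp interval produce the single-crossover classes + + sp and c px + (59 + 46 = 105) plus the double crossovers (31).
RF(px–sp) = (105 + 31) / 2093 = 136/2093 = 0.0650 → 6.5 map units.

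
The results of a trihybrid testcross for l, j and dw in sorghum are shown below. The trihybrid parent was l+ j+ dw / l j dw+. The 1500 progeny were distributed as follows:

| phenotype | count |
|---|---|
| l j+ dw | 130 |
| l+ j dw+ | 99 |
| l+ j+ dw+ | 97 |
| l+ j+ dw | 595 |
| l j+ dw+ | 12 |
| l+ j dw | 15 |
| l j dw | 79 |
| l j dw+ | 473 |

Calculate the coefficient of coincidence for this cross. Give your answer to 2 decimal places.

0.78

The two rarest classes, l+ j dw and l j+ dw+, are the double crossovers. Comparing them with the parentals, only the j allele has switched, so j is the middle locus and the order is dw – j – l.
dw–j: (176 + 27)/1500 = 0.1353; j–l: (229 + 27)/1500 = 0.1707.
Expected DCO frequency = 0.1353 × 0.1707 ≈ 0.02310; observed = 27/1500 ≈ 0.01800.
Coefficient of coincidence = 0.01800/0.02310 ≈ 0.78.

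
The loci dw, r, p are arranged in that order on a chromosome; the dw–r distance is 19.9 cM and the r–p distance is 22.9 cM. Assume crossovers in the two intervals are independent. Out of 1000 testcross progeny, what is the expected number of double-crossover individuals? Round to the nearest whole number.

Map distances give recombination frequencies of 0.199 and 0.229 for the two intervals.
With no interference, expected double-crossover frequency = 0.199 × 0.229 = 0.04557.
Expected number = 0.04557 × 1000 = 45.57 ≈ 46.

46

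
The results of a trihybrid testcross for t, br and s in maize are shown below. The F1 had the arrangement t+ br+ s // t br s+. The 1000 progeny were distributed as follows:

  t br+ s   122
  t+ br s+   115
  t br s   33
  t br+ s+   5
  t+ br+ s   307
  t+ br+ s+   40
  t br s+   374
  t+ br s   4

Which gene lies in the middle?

The two rarest classes, t+ br s and t br+ s+, are the double crossovers. Comparing them with the parentals, only the br allele has switched, so br is the middle locus and the order is s – br – t.

br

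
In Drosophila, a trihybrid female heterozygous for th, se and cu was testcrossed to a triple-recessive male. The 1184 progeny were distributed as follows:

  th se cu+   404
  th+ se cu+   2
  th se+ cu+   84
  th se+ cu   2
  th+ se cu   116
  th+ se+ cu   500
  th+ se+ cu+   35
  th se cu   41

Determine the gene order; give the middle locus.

th

The two most frequent reciprocal classes, th+ se+ cu and th se cu+, are the parental types, so the F1 was th+ se+ cu / th se cu+.
The two rarest classes, th se+ cu and th+ se cu+, are the double crossovers. Comparing them with the parentals, only the th allele has switched, so th is the middle locus and the order is se – th – cu.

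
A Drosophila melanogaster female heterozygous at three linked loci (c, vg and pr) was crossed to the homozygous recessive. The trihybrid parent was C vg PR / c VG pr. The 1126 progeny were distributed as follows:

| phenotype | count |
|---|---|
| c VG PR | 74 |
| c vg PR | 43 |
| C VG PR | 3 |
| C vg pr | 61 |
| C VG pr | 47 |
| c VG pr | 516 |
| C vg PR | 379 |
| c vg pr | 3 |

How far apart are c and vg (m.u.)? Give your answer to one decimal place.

The two rarest classes, C VG PR and c vg pr, are the double crossovers. Comparing them with the parentals, only the vg allele has switched, so vg is the middle locus and the order is pr – vg – c.
Crossovers in the vg–c interval produce the single-crossover classes c vg PR and C VG pr (43 + 47 = 90) plus the double crossovers (6).
RF(vg–c) = (90 + 6) / 1126 = 96/1126 = 0.0853 → 8.5 m.u.

8.5 m.u.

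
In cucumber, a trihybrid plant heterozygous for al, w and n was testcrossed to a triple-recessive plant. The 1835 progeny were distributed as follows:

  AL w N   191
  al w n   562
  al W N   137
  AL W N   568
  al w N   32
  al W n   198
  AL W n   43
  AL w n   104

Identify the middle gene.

n

The two most frequent reciprocal classes, al w n and AL W N, are the parental types, so the F1 was al w n / AL W N.
The two rarest classes, al w N and AL W n, are the double crossovers. Comparing them with the parentals, only the n allele has switched, so n is the middle locus and the order is al – n – w.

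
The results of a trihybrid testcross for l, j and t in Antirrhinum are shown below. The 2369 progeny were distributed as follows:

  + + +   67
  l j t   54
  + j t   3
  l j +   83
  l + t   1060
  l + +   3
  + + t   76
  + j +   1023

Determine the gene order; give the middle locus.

The two most frequent reciprocal classes, l + t and + j +, are the parental types, so the F1 was l + t / + j +.
The two rarest classes, l + + and + j t, are the double crossovers. Comparing them with the parentals, only the t allele has switched, so t is the middle locus and the order is l – t – j.

t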